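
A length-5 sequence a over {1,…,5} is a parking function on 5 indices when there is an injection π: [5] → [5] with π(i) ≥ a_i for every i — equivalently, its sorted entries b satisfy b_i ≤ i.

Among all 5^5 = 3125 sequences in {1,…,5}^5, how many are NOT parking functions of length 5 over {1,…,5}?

Count = (6−5)·6^(5−1) = 1·1296 = 1296
Example (4,5,2,2,4) → sorted (2,2,4,4,5): b_1=2>1, not a PF.
Total 3125; non-PF = 3125−1296 = 1829

1829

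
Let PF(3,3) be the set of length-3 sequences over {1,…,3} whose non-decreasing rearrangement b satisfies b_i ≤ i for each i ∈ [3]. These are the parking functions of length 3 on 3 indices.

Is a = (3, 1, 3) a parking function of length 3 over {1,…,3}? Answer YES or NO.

Sorted: b = (1, 3, 3).
  b_1=1 ≤ 1
  b_2=3 > 2
  fails at i=2 ⇒ NO

NO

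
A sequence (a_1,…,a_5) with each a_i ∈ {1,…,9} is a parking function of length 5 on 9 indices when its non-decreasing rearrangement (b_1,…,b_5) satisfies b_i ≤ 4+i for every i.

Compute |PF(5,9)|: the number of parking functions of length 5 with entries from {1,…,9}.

#PF = 5·10^4 = 5 · 10000 = 50000 (Konheim–Weiss)
Example (9,4,1,7,6) → sorted (1,4,6,7,9): b_i ≤ 4+i ∀i, a PF.

50000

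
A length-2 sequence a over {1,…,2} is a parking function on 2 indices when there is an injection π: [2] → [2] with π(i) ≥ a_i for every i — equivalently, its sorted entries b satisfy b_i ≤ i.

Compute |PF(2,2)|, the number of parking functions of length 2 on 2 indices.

|PF(2,2)| = (2−2+1)·(2+1)^(2−1) = 1 · 3 = 3 (Konheim–Weiss)
E.g. (1,1) → sorted (1,1): b_i ≤ i ∀i, a PF.

3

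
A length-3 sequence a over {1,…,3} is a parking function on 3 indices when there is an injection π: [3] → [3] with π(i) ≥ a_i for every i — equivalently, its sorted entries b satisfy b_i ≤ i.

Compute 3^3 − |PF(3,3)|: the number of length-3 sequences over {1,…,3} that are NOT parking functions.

11

#PF = (4−3)·4^(3−1) = 1×16 = 16 (Konheim–Weiss)
One tuple (2,2,3) → sorted (2,2,3): b_1=2>1, not a PF.
3^3 − 16 = 27 − 16 = 11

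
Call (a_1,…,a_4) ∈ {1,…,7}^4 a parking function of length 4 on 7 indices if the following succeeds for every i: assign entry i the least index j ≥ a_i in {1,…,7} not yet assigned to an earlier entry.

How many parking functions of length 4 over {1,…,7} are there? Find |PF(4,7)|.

2048

Count = 4·8^3 = 4·512 = 2048 (Konheim–Weiss)
E.g. (1,2,3,2) → sorted (1,2,2,3): b_i ≤ 3+i ∀i, a PF.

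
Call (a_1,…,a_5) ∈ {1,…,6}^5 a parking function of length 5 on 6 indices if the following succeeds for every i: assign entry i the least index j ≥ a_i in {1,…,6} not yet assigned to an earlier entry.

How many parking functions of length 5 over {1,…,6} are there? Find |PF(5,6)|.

#PF = (7−5)·7^(5−1) = 2·2401 = 4802 [KW]
E.g. (2,6,3,3,4) → sorted (2,3,3,4,6): b_i ≤ 1+i ∀i, a PF.

4802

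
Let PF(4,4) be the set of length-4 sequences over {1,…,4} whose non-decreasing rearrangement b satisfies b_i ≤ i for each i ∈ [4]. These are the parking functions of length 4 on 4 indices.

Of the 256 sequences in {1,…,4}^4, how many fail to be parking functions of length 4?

131

Count = 1·5^3 = 1 · 125 = 125 [KW]
Example (2,3,2,4) → sorted (2,2,3,4): b_1=2>1, not a PF.
4^4 − 125 = 256 − 125 = 131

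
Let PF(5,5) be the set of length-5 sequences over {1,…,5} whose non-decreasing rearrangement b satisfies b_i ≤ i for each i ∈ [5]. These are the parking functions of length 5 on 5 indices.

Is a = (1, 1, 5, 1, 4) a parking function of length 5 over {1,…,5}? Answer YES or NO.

Sorted: b = (1, 1, 1, 4, 5).
  b_1=1 ≤ 1
  b_2=1 ≤ 2
  b_3=1 ≤ 3
  b_4=4 ≤ 4
  b_5=5 ≤ 5
All bounds hold ⇒ YES

YES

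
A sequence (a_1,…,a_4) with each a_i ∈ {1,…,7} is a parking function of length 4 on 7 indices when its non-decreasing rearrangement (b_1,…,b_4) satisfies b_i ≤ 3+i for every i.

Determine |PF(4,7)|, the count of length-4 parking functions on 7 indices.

|PF(4,7)| = 4·8^3 = 4·512 = 2048 [KW]
Check (2,3,2,5) → sorted (2,2,3,5): b_i ≤ 3+i ∀i, a PF.

2048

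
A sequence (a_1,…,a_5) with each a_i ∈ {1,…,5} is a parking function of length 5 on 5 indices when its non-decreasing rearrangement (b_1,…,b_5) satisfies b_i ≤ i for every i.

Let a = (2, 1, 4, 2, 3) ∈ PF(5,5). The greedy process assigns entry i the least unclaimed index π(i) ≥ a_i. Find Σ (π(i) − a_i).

3

Σπ = 15 ({1..5} each once); Σa = 2+1+4+2+3 = 12; disp = 15−12 = 3.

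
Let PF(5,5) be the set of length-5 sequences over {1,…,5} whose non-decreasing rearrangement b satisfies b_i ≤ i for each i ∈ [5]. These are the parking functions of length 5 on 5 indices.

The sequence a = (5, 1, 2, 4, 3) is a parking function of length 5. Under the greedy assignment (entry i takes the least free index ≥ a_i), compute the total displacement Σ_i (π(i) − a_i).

0

Σπ = 5·6/2 = 15 (π permutes [5]); Σa = 5+1+2+4+3 = 15; disp = 15−15 = 0.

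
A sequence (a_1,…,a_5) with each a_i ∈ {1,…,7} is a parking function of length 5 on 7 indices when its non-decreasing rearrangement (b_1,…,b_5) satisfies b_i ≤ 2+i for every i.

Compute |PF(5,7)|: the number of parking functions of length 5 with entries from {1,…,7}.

#PF = 3·8^4 = 3·4096 = 12288 [KW]
Example (4,7,4,5,2) → sorted (2,4,4,5,7): b_i ≤ 2+i ∀i, a PF.

12288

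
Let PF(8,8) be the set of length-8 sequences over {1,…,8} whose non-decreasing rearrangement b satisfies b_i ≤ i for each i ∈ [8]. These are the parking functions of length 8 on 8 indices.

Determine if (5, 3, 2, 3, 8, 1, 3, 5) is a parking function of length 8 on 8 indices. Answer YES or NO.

YES

Order a: b = (1, 2, 3, 3, 3, 5, 5, 8).
  b_1=1 ≤ 1
  b_2=2 ≤ 2
  b_3=3 ≤ 3
  b_4=3 ≤ 4
  b_5=3 ≤ 5
  b_6=5 ≤ 6
  b_7=5 ≤ 7
  b_8=8 ≤ 8
All bounds hold ⇒ YES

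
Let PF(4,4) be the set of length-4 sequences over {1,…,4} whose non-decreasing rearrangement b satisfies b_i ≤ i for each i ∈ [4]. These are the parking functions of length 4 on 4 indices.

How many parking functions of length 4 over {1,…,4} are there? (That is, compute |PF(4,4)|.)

#PF = 1·5^3 = 1 · 125 = 125 [KW]
E.g. (1,1,1,1) → sorted (1,1,1,1): b_i ≤ i ∀i, a PF.

125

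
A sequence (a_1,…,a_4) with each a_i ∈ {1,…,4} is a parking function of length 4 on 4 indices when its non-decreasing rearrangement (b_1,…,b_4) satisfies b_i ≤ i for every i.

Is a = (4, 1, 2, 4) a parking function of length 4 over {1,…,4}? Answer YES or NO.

Sorted: b = (1, 2, 4, 4).
  b_1=1 ≤ 1
  b_2=2 ≤ 2
  b_3=4 > 3
  fails at i=3 ⇒ NO

NO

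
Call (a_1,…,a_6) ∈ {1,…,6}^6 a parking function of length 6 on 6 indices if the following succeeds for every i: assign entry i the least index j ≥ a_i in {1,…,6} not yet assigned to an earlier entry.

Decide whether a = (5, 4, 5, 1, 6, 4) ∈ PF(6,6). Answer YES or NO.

NO

Rearranged: b = (1, 4, 4, 5, 5, 6).
  b_1=1 ≤ 1
  b_2=4 > 2
  fails at i=2 ⇒ NO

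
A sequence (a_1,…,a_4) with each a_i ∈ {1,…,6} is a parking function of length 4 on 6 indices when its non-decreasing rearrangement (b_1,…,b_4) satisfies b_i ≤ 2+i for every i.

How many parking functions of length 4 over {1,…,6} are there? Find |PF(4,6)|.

|PF| = (7−4)·7^(4−1) = 3 · 343 = 1029 [KW]
Example (6,3,1,2) → sorted (1,2,3,6): b_i ≤ 2+i ∀i, a PF.

1029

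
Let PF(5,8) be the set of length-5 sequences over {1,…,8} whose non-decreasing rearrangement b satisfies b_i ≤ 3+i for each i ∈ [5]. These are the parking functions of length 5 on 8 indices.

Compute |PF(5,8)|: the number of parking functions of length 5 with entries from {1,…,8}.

|PF(5,8)| = 4·9^4 = 4 · 6561 = 26244 (Pollak)
Check (1,7,8,1,4) → sorted (1,1,4,7,8): b_i ≤ 3+i ∀i, a PF.

26244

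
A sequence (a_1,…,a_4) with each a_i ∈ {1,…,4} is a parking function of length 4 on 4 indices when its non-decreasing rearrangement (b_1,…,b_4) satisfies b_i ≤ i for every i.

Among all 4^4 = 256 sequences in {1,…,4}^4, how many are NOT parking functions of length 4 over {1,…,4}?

Count = (4−4+1)·(4+1)^(4−1) = 1 · 125 = 125 (Pollak)
E.g. (4,4,4,3) → sorted (3,4,4,4): b_1=3>1, not a PF.
4^4 − 125 = 256 − 125 = 131

131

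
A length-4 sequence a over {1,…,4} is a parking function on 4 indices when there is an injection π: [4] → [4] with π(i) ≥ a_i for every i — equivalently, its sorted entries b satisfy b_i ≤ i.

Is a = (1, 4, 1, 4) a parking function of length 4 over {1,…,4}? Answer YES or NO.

Order a: b = (1, 1, 4, 4).
  b_1=1 ≤ 1
  b_2=1 ≤ 2
  b_3=4 > 3
  fails at i=3 ⇒ NO

NO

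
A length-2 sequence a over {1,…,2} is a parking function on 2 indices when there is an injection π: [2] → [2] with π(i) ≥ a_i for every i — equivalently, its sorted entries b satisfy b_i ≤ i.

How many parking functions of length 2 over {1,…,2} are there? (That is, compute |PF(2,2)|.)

|PF(2,2)| = 1·3^1 = 1 · 3 = 3 (Konheim–Weiss)
Example (2,1) → sorted (1,2): b_i ≤ i ∀i, a PF.

3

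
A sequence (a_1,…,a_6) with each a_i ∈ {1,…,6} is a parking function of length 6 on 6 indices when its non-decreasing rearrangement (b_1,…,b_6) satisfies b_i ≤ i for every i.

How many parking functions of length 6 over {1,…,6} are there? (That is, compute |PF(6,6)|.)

|PF| = 1·7^5 = 1 · 16807 = 16807 (Konheim–Weiss)
E.g. (2,3,1,5,3,1) → sorted (1,1,2,3,3,5): b_i ≤ i ∀i, a PF.

16807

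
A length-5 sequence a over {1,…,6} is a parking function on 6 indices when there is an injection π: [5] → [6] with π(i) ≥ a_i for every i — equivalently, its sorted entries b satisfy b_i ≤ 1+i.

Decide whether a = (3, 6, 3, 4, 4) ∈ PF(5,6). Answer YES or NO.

NO

Order a: b = (3, 3, 4, 4, 6).
  b_1=3 > 2
  fails at i=1 ⇒ NO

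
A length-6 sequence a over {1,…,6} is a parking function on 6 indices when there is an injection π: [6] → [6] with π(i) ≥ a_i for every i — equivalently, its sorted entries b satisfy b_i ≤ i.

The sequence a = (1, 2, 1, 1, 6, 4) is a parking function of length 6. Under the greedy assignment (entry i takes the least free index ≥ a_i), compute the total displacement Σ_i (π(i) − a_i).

6

Σπ(i) = 1+…+6 = 21; Σa = 1+2+1+1+6+4 = 15; disp = 21−15 = 6.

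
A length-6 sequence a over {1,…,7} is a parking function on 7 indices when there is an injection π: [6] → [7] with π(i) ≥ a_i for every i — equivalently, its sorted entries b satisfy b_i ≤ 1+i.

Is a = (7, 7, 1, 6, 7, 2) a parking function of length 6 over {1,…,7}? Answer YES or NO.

Order a: b = (1, 2, 6, 7, 7, 7).
  b_1=1 ≤ 2
  b_2=2 ≤ 3
  b_3=6 > 4
  fails at i=3 ⇒ NO

NO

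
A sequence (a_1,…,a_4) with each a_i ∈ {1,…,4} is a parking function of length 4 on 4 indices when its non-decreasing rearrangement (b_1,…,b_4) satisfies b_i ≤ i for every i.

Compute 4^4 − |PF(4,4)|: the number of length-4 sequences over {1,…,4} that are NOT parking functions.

|PF| = 1·5^3 = 1×125 = 125
One tuple (4,4,4,4) → sorted (4,4,4,4): b_1=4>1, not a PF.
4^4 − 125 = 256 − 125 = 131

131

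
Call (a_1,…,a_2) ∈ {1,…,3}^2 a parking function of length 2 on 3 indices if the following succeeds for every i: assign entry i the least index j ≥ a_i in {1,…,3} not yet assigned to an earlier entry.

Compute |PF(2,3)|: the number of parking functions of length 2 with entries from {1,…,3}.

8

Count = 2·4^1 = 2·4 = 8 (Pollak)
E.g. (2,1) → sorted (1,2): b_i ≤ 1+i ∀i, a PF.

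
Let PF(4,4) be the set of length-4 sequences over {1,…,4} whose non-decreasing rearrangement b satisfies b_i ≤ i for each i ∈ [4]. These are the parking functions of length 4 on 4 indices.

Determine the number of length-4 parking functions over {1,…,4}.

125

|PF(4,4)| = 1·5^3 = 1 · 125 = 125 [KW]
E.g. (1,2,4,2) → sorted (1,2,2,4): b_i ≤ i ∀i, a PF.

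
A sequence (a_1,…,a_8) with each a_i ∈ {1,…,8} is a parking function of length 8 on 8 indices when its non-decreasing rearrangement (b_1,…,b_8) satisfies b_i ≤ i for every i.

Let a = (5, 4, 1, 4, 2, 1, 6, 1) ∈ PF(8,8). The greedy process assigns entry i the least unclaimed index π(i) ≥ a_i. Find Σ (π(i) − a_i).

Σπ = 36 ({1..8} each once); Σa = 5+4+1+4+2+1+6+1 = 24; disp = 36−24 = 12.

12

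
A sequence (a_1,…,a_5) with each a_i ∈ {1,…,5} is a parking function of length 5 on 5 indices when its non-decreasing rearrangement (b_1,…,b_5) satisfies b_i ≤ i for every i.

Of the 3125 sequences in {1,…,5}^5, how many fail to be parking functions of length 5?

Count = (6−5)·6^(5−1) = 1·1296 = 1296 (Konheim–Weiss)
One tuple (3,3,5,5,3) → sorted (3,3,3,5,5): b_1=3>1, not a PF.
So 3125 − 1296 = 1829 fail.

1829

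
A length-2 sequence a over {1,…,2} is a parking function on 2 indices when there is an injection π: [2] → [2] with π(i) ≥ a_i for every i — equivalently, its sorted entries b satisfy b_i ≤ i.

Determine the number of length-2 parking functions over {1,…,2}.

3

|PF(2,2)| = 1·3^1 = 1 · 3 = 3 [KW]
E.g. (1,1) → sorted (1,1): b_i ≤ i ∀i, a PF.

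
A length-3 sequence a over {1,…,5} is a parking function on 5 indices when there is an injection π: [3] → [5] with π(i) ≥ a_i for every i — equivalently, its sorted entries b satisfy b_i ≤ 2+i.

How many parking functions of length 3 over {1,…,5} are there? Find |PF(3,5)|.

|PF(3,5)| = 3·6^2 = 3·36 = 108 (Konheim–Weiss)
One tuple (3,4,4) → sorted (3,4,4): b_i ≤ 2+i ∀i, a PF.

108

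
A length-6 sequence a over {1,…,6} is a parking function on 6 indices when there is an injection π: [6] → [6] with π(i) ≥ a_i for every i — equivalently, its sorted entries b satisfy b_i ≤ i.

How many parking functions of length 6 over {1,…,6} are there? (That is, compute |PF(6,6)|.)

#PF = (6+1−6)·(6+1)^{6−1} = 1·16807 = 16807 (Pollak)
E.g. (2,1,4,3,1,3) → sorted (1,1,2,3,3,4): b_i ≤ i ∀i, a PF.

16807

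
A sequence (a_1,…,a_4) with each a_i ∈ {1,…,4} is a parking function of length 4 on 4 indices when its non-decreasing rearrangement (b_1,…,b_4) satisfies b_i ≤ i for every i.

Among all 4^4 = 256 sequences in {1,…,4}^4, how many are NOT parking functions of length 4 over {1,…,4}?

131

#PF = 1·5^3 = 1 · 125 = 125 [KW]
Example (2,4,4,2) → sorted (2,2,4,4): b_1=2>1, not a PF.
Total 256; non-PF = 256−125 = 131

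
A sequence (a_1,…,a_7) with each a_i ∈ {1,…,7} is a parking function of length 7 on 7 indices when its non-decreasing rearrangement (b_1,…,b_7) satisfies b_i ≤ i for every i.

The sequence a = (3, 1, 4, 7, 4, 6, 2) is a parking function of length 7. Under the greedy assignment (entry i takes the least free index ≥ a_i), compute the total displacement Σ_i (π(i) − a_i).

Σπ = 7·8/2 = 28 (π permutes [7]); Σa = 3+1+4+7+4+6+2 = 27; disp = 28−27 = 1.

1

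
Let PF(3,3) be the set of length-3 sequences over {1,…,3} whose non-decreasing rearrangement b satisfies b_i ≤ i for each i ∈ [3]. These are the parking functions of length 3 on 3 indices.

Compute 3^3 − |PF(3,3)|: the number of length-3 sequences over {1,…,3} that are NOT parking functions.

|PF| = (3+1−3)·(3+1)^{3−1} = 1×16 = 16 (Pollak)
Check (3,3,3) → sorted (3,3,3): b_1=3>1, not a PF.
3^3 − 16 = 27 − 16 = 11

11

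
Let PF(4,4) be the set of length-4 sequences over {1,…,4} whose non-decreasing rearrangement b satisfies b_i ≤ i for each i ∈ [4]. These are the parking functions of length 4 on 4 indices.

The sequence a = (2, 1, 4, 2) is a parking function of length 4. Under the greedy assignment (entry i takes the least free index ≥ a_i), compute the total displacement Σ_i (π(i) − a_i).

Σπ = 4·5/2 = 10 (π permutes [4]); Σa = 2+1+4+2 = 9; disp = 10−9 = 1.

1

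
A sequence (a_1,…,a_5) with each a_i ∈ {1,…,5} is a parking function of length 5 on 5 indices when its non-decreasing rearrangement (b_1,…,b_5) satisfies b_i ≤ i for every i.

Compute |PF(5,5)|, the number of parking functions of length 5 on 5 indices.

|PF| = (6−5)·6^(5−1) = 1 · 1296 = 1296 [KW]
One tuple (3,1,1,1,5) → sorted (1,1,1,3,5): b_i ≤ i ∀i, a PF.

1296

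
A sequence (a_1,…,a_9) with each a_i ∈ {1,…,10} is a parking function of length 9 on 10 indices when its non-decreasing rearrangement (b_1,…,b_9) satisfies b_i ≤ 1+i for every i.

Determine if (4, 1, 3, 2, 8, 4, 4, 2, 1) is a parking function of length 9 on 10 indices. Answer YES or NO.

YES

Rearranged: b = (1, 1, 2, 2, 3, 4, 4, 4, 8).
  b_1=1 ≤ 2
  b_2=1 ≤ 3
  b_3=2 ≤ 4
  b_4=2 ≤ 5
  b_5=3 ≤ 6
  b_6=4 ≤ 7
  b_7=4 ≤ 8
  b_8=4 ≤ 9
  b_9=8 ≤ 10
All bounds hold ⇒ YES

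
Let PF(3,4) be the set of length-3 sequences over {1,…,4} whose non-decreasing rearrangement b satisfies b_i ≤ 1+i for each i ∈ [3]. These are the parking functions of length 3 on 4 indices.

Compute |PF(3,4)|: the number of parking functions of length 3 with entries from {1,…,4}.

50

Count = 2·5^2 = 2 · 25 = 50 [KW]
Check (2,2,4) → sorted (2,2,4): b_i ≤ 1+i ∀i, a PF.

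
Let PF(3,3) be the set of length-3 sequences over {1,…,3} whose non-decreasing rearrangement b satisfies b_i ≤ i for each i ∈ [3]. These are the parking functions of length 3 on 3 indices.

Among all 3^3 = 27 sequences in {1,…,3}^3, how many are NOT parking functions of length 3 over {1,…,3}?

|PF(3,3)| = (4−3)·4^(3−1) = 1 · 16 = 16 [KW]
E.g. (2,3,2) → sorted (2,2,3): b_1=2>1, not a PF.
Total 27; non-PF = 27−16 = 11

11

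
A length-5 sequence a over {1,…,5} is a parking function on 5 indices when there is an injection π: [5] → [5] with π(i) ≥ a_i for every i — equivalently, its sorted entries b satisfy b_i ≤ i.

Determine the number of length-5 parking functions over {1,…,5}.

1296

#PF = (5−5+1)·(5+1)^(5−1) = 1×1296 = 1296 [KW]
Example (1,2,3,1,1) → sorted (1,1,1,2,3): b_i ≤ i ∀i, a PF.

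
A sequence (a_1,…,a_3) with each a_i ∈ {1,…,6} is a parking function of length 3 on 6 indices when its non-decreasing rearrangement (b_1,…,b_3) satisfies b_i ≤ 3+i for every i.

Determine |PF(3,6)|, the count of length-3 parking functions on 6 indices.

196

Count = (6−3+1)·(6+1)^(3−1) = 4·49 = 196 (Pollak)
Example (5,3,3) → sorted (3,3,5): b_i ≤ 3+i ∀i, a PF.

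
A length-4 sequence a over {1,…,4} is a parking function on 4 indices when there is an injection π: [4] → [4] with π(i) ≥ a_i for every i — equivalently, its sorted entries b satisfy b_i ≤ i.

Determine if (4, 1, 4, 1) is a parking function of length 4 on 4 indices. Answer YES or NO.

Rearranged: b = (1, 1, 4, 4).
  b_1=1 ≤ 1
  b_2=1 ≤ 2
  b_3=4 > 3
  fails at i=3 ⇒ NO

NO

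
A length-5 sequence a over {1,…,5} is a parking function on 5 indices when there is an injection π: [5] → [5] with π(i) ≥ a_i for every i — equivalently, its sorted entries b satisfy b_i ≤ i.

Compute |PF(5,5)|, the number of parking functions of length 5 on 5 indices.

|PF| = (5−5+1)·(5+1)^(5−1) = 1·1296 = 1296 [KW]
E.g. (3,2,3,5,1) → sorted (1,2,3,3,5): b_i ≤ i ∀i, a PF.

1296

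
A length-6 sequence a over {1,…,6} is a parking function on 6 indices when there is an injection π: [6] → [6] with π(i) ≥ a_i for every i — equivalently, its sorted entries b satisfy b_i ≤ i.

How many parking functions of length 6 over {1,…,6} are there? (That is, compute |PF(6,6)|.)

|PF(6,6)| = 1·7^5 = 1 · 16807 = 16807 (Konheim–Weiss)
Check (3,1,2,3,3,4) → sorted (1,2,3,3,3,4): b_i ≤ i ∀i, a PF.

16807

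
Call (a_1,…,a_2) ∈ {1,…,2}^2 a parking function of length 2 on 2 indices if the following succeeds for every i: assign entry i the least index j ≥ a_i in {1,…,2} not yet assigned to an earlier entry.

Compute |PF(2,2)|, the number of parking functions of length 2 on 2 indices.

3

|PF(2,2)| = (2−2+1)·(2+1)^(2−1) = 1×3 = 3
One tuple (2,1) → sorted (1,2): b_i ≤ i ∀i, a PF.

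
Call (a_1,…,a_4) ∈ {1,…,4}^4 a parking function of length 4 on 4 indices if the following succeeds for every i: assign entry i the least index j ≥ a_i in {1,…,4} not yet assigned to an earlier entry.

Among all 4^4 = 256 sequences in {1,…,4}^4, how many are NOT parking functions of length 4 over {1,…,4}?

131

#PF = (5−4)·5^(4−1) = 1·125 = 125 (Pollak)
Example (3,3,4,4) → sorted (3,3,4,4): b_1=3>1, not a PF.
So 256 − 125 = 131 fail.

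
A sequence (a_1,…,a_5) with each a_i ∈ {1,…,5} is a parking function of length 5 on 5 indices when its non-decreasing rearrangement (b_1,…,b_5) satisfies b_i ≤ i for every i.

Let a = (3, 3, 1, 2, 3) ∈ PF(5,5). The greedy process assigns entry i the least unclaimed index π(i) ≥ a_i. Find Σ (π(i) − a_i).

Σπ(i) = 1+…+5 = 15; Σa = 3+3+1+2+3 = 12; disp = 15−12 = 3.

3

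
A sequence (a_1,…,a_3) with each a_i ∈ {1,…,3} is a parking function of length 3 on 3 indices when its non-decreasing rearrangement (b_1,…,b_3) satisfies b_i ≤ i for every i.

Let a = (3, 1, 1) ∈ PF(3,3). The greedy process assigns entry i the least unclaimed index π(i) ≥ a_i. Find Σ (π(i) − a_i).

1

Σπ = 6 ({1..3} each once); Σa = 3+1+1 = 5; disp = 6−5 = 1.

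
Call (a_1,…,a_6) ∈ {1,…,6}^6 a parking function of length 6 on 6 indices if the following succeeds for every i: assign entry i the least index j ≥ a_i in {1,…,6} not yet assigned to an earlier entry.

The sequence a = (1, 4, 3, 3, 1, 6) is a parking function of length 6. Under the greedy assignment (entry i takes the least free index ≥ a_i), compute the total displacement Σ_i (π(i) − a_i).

Σπ = 6·7/2 = 21 (π permutes [6]); Σa = 1+4+3+3+1+6 = 18; disp = 21−18 = 3.

3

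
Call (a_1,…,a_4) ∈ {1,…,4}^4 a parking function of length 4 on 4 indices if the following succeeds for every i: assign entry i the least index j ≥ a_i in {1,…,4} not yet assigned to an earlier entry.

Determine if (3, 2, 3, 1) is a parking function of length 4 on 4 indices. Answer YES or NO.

YES

Rearranged: b = (1, 2, 3, 3).
  b_1=1 ≤ 1
  b_2=2 ≤ 2
  b_3=3 ≤ 3
  b_4=3 ≤ 4
All bounds hold ⇒ YES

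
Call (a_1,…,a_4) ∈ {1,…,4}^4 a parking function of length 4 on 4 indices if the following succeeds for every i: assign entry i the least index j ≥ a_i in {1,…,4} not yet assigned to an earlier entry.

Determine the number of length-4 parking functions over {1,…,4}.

125

|PF| = (4−4+1)·(4+1)^(4−1) = 1·125 = 125 (Pollak)
Check (2,1,3,1) → sorted (1,1,2,3): b_i ≤ i ∀i, a PF.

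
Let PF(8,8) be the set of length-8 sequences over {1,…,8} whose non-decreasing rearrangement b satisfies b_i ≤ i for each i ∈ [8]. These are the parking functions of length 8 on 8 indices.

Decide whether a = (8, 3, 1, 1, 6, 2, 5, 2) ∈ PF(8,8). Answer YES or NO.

YES

Rearranged: b = (1, 1, 2, 2, 3, 5, 6, 8).
  b_1=1 ≤ 1
  b_2=1 ≤ 2
  b_3=2 ≤ 3
  b_4=2 ≤ 4
  b_5=3 ≤ 5
  b_6=5 ≤ 6
  b_7=6 ≤ 7
  b_8=8 ≤ 8
All bounds hold ⇒ YES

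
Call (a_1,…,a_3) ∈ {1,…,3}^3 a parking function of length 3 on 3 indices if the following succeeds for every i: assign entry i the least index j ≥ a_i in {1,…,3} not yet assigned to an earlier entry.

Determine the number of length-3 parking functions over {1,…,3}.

16

Count = (3+1−3)·(3+1)^{3−1} = 1×16 = 16 (Pollak)
Check (1,1,1) → sorted (1,1,1): b_i ≤ i ∀i, a PF.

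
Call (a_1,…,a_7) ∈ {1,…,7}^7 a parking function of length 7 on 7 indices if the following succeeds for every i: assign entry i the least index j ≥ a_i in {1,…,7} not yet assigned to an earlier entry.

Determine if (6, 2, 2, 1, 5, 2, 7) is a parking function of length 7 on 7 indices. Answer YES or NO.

YES

Order a: b = (1, 2, 2, 2, 5, 6, 7).
  b_1=1 ≤ 1
  b_2=2 ≤ 2
  b_3=2 ≤ 3
  b_4=2 ≤ 4
  b_5=5 ≤ 5
  b_6=6 ≤ 6
  b_7=7 ≤ 7
All bounds hold ⇒ YES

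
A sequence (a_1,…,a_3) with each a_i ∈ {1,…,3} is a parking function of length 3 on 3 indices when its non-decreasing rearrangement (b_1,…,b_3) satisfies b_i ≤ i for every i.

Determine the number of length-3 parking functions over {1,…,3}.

#PF = (3−3+1)·(3+1)^(3−1) = 1×16 = 16 (Pollak)
Check (1,3,1) → sorted (1,1,3): b_i ≤ i ∀i, a PF.

16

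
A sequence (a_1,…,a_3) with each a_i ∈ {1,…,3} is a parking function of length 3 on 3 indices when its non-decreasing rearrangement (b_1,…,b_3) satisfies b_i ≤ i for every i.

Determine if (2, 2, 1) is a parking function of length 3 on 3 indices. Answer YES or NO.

YES

Rearranged: b = (1, 2, 2).
  b_1=1 ≤ 1
  b_2=2 ≤ 2
  b_3=2 ≤ 3
All bounds hold ⇒ YES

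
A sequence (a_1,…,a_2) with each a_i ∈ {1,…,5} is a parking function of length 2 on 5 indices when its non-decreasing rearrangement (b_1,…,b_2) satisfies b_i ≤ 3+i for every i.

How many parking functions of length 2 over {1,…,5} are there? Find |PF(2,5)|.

#PF = (5−2+1)·(5+1)^(2−1) = 4×6 = 24
E.g. (2,5) → sorted (2,5): b_i ≤ 3+i ∀i, a PF.

24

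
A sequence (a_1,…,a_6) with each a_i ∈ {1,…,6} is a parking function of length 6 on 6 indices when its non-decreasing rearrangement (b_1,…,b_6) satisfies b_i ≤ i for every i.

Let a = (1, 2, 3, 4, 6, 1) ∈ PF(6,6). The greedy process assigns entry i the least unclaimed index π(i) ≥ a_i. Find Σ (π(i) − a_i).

4

Σπ(i) = 1+…+6 = 21; Σa = 1+2+3+4+6+1 = 17; disp = 21−17 = 4.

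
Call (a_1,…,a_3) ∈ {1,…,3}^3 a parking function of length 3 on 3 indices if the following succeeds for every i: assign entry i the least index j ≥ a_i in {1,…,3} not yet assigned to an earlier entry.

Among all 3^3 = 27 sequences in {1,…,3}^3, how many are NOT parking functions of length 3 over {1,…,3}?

11

#PF = 1·4^2 = 1×16 = 16 [KW]
One tuple (3,1,3) → sorted (1,3,3): b_2=3>2, not a PF.
3^3 − 16 = 27 − 16 = 11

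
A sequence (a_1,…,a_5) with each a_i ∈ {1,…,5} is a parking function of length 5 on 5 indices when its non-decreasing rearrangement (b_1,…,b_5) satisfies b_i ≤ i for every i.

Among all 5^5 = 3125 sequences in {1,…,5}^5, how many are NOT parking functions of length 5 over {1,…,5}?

|PF(5,5)| = 1·6^4 = 1×1296 = 1296 [KW]
Example (4,5,2,5,4) → sorted (2,4,4,5,5): b_1=2>1, not a PF.
5^5 − 1296 = 3125 − 1296 = 1829

1829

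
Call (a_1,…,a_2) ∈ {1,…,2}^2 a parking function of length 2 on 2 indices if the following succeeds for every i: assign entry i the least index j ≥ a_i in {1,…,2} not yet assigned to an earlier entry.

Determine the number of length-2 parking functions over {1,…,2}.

Count = 1·3^1 = 1 · 3 = 3 [KW]
One tuple (2,1) → sorted (1,2): b_i ≤ i ∀i, a PF.

3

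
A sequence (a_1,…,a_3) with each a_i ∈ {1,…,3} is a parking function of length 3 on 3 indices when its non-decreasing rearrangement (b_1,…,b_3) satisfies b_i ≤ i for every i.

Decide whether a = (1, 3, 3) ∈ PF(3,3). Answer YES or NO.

Sorted: b = (1, 3, 3).
  b_1=1 ≤ 1
  b_2=3 > 2
  fails at i=2 ⇒ NO

NO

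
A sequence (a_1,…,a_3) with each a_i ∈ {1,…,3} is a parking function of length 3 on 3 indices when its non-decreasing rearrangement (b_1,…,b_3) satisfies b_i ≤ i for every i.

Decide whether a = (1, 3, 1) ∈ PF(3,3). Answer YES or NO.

YES

Rearranged: b = (1, 1, 3).
  b_1=1 ≤ 1
  b_2=1 ≤ 2
  b_3=3 ≤ 3
All bounds hold ⇒ YES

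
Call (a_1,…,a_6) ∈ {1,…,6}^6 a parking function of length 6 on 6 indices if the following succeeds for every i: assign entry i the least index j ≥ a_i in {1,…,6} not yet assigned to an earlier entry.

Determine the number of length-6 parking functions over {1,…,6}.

Count = (6+1−6)·(6+1)^{6−1} = 1×16807 = 16807 (Konheim–Weiss)
One tuple (3,1,1,6,2,2) → sorted (1,1,2,2,3,6): b_i ≤ i ∀i, a PF.

16807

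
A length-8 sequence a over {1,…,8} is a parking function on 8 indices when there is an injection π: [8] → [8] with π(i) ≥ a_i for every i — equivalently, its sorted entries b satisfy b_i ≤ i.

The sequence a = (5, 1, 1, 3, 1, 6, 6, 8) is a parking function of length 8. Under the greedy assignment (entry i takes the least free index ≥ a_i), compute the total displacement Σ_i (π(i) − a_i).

Σπ(i) = 1+…+8 = 36; Σa = 5+1+1+3+1+6+6+8 = 31; disp = 36−31 = 5.

5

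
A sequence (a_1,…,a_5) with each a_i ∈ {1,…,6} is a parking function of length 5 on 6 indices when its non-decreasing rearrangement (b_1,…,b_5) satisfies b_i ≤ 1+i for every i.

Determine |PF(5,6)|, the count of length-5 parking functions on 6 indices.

|PF| = (6−5+1)·(6+1)^(5−1) = 2·2401 = 4802 [KW]
Check (3,1,3,1,6) → sorted (1,1,3,3,6): b_i ≤ 1+i ∀i, a PF.

4802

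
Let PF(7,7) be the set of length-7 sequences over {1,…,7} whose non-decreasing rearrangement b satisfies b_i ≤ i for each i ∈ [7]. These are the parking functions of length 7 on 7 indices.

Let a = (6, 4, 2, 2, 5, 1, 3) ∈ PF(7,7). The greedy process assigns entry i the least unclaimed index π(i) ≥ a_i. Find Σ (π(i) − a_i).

5

Σπ = 7·8/2 = 28 (π permutes [7]); Σa = 6+4+2+2+5+1+3 = 23; disp = 28−23 = 5.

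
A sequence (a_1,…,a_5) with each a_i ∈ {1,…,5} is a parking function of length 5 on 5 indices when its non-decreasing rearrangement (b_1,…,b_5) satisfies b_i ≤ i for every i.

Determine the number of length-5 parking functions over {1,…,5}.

|PF| = (6−5)·6^(5−1) = 1·1296 = 1296
E.g. (5,2,4,1,2) → sorted (1,2,2,4,5): b_i ≤ i ∀i, a PF.

1296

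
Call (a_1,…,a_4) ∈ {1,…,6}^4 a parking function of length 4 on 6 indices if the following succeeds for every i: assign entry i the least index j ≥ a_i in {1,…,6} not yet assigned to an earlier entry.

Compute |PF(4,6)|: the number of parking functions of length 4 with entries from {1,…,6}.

1029

|PF| = (6+1−4)·(6+1)^{4−1} = 3 · 343 = 1029 (Konheim–Weiss)
One tuple (1,2,5,2) → sorted (1,2,2,5): b_i ≤ 2+i ∀i, a PF.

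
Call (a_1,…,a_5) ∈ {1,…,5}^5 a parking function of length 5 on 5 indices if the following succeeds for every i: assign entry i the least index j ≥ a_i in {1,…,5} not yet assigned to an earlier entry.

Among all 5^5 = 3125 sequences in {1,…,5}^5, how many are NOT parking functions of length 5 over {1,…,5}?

|PF| = 1·6^4 = 1 · 1296 = 1296 [KW]
E.g. (3,5,4,5,5) → sorted (3,4,5,5,5): b_1=3>1, not a PF.
Total 3125; non-PF = 3125−1296 = 1829

1829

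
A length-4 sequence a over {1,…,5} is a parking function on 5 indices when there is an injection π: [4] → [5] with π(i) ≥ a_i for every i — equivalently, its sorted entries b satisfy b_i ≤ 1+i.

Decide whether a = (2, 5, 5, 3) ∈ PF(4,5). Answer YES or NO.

NO

Order a: b = (2, 3, 5, 5).
  b_1=2 ≤ 2
  b_2=3 ≤ 3
  b_3=5 > 4
  fails at i=3 ⇒ NO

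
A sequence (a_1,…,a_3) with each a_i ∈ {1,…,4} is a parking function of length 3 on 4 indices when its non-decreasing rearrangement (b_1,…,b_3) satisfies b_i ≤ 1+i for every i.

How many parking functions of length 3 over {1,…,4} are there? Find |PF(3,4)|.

50

#PF = 2·5^2 = 2·25 = 50 (Pollak)
E.g. (3,1,3) → sorted (1,3,3): b_i ≤ 1+i ∀i, a PF.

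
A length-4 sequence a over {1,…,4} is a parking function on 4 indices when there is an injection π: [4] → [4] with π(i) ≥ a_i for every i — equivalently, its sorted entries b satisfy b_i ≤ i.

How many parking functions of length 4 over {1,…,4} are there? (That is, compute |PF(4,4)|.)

125

#PF = 1·5^3 = 1·125 = 125 (Konheim–Weiss)
E.g. (1,1,2,3) → sorted (1,1,2,3): b_i ≤ i ∀i, a PF.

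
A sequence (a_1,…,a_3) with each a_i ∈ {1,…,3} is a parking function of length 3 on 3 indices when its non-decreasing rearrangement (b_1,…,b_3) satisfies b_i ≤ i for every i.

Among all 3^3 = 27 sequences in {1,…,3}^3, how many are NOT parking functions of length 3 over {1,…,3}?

11

|PF(3,3)| = 1·4^2 = 1·16 = 16
Example (2,3,2) → sorted (2,2,3): b_1=2>1, not a PF.
3^3 − 16 = 27 − 16 = 11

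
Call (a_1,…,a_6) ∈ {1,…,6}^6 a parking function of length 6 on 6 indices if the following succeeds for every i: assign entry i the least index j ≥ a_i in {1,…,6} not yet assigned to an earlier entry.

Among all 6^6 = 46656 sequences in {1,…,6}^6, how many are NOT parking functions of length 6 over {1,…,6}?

29849

|PF(6,6)| = (6−6+1)·(6+1)^(6−1) = 1×16807 = 16807 (Konheim–Weiss)
One tuple (5,1,2,4,5,5) → sorted (1,2,4,5,5,5): b_3=4>3, not a PF.
6^6 − 16807 = 46656 − 16807 = 29849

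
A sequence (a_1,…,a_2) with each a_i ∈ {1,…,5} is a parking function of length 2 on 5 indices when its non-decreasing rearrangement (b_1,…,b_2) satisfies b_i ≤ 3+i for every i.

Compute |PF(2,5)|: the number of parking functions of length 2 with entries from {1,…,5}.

24

Count = (5+1−2)·(5+1)^{2−1} = 4×6 = 24 (Konheim–Weiss)
One tuple (3,3) → sorted (3,3): b_i ≤ 3+i ∀i, a PF.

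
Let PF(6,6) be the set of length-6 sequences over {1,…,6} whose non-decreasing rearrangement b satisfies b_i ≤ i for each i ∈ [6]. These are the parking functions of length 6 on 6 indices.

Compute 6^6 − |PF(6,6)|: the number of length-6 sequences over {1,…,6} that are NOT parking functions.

29849

|PF(6,6)| = 1·7^5 = 1·16807 = 16807 (Pollak)
Example (2,5,6,2,6,2) → sorted (2,2,2,5,6,6): b_1=2>1, not a PF.
So 46656 − 16807 = 29849 fail.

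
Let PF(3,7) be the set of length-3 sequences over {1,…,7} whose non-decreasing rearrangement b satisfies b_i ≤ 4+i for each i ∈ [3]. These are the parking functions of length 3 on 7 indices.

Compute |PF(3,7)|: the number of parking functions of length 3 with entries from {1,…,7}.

|PF(3,7)| = (7−3+1)·(7+1)^(3−1) = 5 · 64 = 320
E.g. (7,2,1) → sorted (1,2,7): b_i ≤ 4+i ∀i, a PF.

320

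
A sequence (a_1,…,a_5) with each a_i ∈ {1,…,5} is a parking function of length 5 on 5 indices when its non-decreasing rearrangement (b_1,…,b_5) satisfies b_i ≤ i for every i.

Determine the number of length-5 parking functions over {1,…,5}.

|PF(5,5)| = (5−5+1)·(5+1)^(5−1) = 1×1296 = 1296 (Konheim–Weiss)
One tuple (1,5,3,1,3) → sorted (1,1,3,3,5): b_i ≤ i ∀i, a PF.

1296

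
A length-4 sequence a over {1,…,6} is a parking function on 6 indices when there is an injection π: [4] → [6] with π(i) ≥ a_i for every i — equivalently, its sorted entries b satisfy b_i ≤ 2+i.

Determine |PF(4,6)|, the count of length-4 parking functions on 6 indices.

1029

#PF = (6−4+1)·(6+1)^(4−1) = 3 · 343 = 1029 (Konheim–Weiss)
E.g. (3,5,4,2) → sorted (2,3,4,5): b_i ≤ 2+i ∀i, a PF.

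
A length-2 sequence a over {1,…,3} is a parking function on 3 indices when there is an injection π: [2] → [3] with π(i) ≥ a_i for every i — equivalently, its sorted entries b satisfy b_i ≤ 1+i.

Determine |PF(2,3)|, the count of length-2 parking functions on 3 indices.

|PF(2,3)| = (3+1−2)·(3+1)^{2−1} = 2×4 = 8 (Pollak)
One tuple (3,2) → sorted (2,3): b_i ≤ 1+i ∀i, a PF.

8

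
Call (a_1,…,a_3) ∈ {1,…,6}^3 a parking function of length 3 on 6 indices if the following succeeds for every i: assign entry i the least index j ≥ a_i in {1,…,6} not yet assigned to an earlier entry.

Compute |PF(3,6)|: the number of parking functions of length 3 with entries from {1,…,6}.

Count = (7−3)·7^(3−1) = 4×49 = 196
One tuple (1,5,2) → sorted (1,2,5): b_i ≤ 3+i ∀i, a PF.

196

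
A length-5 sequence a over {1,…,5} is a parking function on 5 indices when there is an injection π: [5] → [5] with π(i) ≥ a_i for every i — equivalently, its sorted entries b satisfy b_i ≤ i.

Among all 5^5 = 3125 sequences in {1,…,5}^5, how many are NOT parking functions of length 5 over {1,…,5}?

1829

Count = (5−5+1)·(5+1)^(5−1) = 1×1296 = 1296 (Konheim–Weiss)
One tuple (2,5,3,4,4) → sorted (2,3,4,4,5): b_1=2>1, not a PF.
5^5 − 1296 = 3125 − 1296 = 1829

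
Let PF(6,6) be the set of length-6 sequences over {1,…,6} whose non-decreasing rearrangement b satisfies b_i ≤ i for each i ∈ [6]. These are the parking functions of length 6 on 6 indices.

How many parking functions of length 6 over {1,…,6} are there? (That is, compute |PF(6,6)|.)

Count = (7−6)·7^(6−1) = 1×16807 = 16807 (Konheim–Weiss)
E.g. (1,3,4,3,1,2) → sorted (1,1,2,3,3,4): b_i ≤ i ∀i, a PF.

16807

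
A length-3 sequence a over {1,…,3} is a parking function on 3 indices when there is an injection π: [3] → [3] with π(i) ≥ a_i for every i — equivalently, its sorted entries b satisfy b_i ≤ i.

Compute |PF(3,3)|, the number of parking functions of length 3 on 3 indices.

16

Count = 1·4^2 = 1 · 16 = 16 (Pollak)
Check (3,1,1) → sorted (1,1,3): b_i ≤ i ∀i, a PF.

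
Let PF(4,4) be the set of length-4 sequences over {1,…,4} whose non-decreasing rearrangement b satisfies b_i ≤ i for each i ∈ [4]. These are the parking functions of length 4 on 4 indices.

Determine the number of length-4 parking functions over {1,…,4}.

#PF = (4+1−4)·(4+1)^{4−1} = 1·125 = 125
One tuple (1,1,4,3) → sorted (1,1,3,4): b_i ≤ i ∀i, a PF.

125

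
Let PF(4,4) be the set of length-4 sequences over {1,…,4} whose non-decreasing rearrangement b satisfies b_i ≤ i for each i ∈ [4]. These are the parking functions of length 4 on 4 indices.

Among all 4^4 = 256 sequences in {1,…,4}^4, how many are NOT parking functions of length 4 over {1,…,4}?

131

|PF(4,4)| = (4−4+1)·(4+1)^(4−1) = 1·125 = 125 (Pollak)
Example (4,4,2,2) → sorted (2,2,4,4): b_1=2>1, not a PF.
Total 256; non-PF = 256−125 = 131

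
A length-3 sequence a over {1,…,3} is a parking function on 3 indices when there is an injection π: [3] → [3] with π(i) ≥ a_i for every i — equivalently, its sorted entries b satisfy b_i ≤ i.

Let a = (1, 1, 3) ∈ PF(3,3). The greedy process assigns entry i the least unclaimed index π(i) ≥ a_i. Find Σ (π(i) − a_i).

1

Σπ = 3·4/2 = 6 (π permutes [3]); Σa = 1+1+3 = 5; disp = 6−5 = 1.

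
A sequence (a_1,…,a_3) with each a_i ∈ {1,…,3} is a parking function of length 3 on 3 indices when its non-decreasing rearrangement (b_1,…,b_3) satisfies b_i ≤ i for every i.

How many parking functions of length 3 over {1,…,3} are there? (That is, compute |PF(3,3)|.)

#PF = 1·4^2 = 1·16 = 16
Check (3,1,1) → sorted (1,1,3): b_i ≤ i ∀i, a PF.

16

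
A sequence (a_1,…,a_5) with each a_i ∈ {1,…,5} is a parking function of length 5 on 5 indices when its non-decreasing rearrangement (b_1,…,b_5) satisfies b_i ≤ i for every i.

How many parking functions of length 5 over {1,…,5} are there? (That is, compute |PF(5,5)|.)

|PF(5,5)| = 1·6^4 = 1·1296 = 1296 (Pollak)
E.g. (3,1,5,1,4) → sorted (1,1,3,4,5): b_i ≤ i ∀i, a PF.

1296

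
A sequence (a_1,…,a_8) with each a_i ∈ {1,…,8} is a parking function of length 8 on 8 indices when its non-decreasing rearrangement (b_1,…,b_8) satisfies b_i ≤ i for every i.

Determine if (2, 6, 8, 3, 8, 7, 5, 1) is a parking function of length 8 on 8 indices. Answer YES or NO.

Order a: b = (1, 2, 3, 5, 6, 7, 8, 8).
  b_1=1 ≤ 1
  b_2=2 ≤ 2
  b_3=3 ≤ 3
  b_4=5 > 4
  fails at i=4 ⇒ NO

NO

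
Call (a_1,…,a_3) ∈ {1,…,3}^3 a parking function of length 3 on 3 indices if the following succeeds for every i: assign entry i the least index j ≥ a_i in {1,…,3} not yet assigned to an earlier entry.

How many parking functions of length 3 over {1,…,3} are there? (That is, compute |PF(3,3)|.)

16

|PF(3,3)| = (3−3+1)·(3+1)^(3−1) = 1×16 = 16 (Pollak)
One tuple (1,3,2) → sorted (1,2,3): b_i ≤ i ∀i, a PF.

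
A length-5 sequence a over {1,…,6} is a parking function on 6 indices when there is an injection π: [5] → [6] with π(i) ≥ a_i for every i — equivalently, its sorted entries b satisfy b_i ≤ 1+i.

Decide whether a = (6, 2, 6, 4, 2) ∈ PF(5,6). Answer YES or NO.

Rearranged: b = (2, 2, 4, 6, 6).
  b_1=2 ≤ 2
  b_2=2 ≤ 3
  b_3=4 ≤ 4
  b_4=6 > 5
  fails at i=4 ⇒ NO

NO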